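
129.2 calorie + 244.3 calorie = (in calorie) 373.5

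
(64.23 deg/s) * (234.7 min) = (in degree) 9.045e+05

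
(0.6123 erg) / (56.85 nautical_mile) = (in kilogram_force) 5.93e-14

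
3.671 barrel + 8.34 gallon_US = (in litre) 615.2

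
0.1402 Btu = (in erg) 1.479e+09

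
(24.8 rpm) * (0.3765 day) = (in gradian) 5.378e+06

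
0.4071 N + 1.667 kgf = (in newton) 16.75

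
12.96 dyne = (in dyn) 12.96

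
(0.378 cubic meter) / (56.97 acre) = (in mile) 1.019e-09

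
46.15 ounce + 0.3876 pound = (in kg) 1.484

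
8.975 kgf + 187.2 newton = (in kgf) 28.06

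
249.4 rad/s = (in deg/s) 1.429e+04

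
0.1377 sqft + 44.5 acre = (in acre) 44.5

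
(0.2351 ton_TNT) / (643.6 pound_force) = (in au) 2.297e-06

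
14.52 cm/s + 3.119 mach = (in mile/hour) 2376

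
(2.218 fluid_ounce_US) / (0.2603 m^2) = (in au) 1.684e-15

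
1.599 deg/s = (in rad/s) 0.02791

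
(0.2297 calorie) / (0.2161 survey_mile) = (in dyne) 276.3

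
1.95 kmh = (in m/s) 0.5417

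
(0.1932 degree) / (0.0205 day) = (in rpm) 1.818e-05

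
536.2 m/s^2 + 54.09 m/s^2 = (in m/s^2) 590.3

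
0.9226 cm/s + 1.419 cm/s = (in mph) 0.05238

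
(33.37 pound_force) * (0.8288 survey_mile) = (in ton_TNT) 4.732e-05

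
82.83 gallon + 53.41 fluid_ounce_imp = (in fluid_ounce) 1.065e+04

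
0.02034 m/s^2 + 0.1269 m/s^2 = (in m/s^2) 0.1472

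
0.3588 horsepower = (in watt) 267.6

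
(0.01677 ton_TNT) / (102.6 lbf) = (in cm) 1.537e+07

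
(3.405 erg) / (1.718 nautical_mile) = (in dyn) 1.07e-05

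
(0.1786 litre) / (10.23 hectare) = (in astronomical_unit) 1.167e-20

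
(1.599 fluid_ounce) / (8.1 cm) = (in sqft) 0.006284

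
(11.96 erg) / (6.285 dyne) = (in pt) 53.94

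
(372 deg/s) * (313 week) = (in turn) 1.956e+08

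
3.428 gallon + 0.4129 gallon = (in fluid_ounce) 491.6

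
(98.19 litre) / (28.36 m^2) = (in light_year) 3.66e-19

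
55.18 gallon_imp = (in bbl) 1.578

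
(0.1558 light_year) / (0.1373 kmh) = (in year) 1.226e+09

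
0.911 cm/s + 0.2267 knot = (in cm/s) 12.57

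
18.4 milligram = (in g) 0.0184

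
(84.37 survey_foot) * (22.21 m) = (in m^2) 571.2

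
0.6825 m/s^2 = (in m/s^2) 0.6825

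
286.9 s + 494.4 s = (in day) 0.009043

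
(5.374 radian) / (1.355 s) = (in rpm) 37.87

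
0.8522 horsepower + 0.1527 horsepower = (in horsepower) 1.005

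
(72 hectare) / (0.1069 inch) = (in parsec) 8.594e-09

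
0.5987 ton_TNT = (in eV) 1.563e+28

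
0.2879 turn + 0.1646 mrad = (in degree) 103.7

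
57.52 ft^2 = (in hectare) 0.0005344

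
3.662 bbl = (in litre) 582.2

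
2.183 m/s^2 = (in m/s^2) 2.183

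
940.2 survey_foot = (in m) 286.6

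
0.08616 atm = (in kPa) 8.73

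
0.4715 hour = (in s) 1697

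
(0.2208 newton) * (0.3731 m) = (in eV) 5.142e+17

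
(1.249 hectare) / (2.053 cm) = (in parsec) 1.972e-11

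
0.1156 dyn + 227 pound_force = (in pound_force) 227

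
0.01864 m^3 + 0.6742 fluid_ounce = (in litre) 18.66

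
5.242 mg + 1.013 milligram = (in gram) 0.006255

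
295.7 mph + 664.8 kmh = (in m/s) 316.9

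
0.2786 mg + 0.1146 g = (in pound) 0.0002533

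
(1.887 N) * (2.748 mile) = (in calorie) 1995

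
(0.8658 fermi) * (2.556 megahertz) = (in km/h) 7.967e-09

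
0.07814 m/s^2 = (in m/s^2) 0.07814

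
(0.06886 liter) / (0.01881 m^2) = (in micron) 3661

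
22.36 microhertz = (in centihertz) 0.002236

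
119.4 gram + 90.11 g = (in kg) 0.2095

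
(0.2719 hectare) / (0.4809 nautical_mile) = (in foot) 10.02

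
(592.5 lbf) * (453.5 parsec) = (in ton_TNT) 8.815e+12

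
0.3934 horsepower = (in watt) 293.4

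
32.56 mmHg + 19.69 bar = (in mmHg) 1.48e+04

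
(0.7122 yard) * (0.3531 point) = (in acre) 2.005e-08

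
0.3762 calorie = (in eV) 9.824e+18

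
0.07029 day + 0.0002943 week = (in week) 0.01034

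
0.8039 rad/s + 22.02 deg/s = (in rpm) 11.35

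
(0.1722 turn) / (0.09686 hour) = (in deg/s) 0.1778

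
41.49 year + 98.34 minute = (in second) 1.308e+09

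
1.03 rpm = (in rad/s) 0.1079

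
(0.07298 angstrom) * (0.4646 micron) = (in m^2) 3.391e-18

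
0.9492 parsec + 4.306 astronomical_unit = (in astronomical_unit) 1.958e+05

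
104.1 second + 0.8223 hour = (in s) 3064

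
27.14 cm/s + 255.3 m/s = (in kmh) 920.1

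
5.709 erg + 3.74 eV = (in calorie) 1.364e-07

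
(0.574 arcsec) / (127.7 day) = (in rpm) 2.409e-12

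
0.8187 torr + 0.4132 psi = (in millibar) 29.58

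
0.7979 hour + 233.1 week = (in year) 4.471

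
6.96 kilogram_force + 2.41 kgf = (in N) 91.89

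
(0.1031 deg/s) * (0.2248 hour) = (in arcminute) 5006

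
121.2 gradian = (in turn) 0.303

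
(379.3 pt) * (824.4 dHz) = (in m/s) 11.03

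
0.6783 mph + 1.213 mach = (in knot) 803.4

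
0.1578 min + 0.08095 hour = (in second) 300.9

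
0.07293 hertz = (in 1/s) 0.07293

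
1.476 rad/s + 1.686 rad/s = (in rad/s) 3.162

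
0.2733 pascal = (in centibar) 0.0002733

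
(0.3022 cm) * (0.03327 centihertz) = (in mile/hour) 2.249e-06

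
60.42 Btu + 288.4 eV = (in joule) 6.375e+04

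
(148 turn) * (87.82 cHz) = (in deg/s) 4.679e+04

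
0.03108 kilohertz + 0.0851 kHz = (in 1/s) 116.2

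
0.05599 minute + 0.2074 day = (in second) 1.792e+04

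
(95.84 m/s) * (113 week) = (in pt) 1.857e+13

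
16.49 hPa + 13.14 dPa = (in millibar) 16.5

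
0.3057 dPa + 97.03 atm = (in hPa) 9.832e+04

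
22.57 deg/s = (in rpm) 3.762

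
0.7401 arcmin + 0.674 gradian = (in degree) 0.6189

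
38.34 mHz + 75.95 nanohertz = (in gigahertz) 3.834e-11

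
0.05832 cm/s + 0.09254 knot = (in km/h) 0.1735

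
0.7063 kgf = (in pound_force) 1.557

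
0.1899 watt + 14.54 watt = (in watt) 14.73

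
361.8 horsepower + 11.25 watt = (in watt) 2.698e+05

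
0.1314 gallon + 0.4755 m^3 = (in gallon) 125.7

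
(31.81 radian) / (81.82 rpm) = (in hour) 0.001031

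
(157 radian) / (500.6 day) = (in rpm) 3.466e-05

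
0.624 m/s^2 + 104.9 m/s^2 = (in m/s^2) 105.5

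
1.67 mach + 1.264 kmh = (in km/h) 2048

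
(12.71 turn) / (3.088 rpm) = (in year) 7.831e-06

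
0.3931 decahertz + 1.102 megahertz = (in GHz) 0.001102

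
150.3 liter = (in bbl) 0.9454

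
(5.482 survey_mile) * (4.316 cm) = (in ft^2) 4099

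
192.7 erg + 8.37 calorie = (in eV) 2.186e+20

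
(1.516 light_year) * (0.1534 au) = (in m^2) 3.291e+26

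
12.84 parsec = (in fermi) 3.962e+32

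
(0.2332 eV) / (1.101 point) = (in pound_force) 2.163e-17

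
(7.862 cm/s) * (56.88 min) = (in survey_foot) 880.3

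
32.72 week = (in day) 229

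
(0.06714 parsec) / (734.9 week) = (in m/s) 4.661e+06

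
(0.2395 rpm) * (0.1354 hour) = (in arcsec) 2.522e+06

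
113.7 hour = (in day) 4.737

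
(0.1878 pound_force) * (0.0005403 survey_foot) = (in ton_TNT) 3.288e-14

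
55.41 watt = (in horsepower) 0.07431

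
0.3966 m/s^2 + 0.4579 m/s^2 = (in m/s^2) 0.8545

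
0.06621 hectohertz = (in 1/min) 397.3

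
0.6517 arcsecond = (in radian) 3.16e-06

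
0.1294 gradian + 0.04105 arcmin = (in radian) 0.002045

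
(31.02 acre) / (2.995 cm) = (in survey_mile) 2604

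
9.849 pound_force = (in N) 43.81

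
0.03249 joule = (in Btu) 3.079e-05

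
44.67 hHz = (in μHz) 4.467e+09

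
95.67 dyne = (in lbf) 0.0002151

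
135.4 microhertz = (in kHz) 1.354e-07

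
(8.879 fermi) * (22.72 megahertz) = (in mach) 5.925e-10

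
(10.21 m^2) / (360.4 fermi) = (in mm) 2.833e+16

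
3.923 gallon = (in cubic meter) 0.01485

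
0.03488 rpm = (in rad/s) 0.003653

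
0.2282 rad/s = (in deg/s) 13.07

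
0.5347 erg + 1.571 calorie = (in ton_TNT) 1.571e-09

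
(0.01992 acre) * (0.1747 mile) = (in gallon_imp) 4.986e+06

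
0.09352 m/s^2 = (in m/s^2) 0.09352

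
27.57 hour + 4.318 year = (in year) 4.321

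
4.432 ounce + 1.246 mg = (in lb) 0.277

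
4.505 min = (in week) 0.0004469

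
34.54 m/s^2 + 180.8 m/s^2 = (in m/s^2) 215.3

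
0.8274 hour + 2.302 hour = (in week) 0.01863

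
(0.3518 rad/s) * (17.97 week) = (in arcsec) 7.886e+11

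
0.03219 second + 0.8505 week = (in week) 0.8505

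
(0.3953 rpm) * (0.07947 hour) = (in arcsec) 2.443e+06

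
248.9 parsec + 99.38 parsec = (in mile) 6.678e+15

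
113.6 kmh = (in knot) 61.34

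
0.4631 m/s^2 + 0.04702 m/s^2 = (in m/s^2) 0.5101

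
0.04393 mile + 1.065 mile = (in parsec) 5.784e-14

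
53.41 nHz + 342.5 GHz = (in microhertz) 3.425e+17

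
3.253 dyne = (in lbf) 7.313e-06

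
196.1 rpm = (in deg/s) 1177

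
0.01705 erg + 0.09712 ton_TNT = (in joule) 4.064e+08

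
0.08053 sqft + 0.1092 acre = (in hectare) 0.04419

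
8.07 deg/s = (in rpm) 1.345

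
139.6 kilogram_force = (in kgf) 139.6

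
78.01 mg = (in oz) 0.002752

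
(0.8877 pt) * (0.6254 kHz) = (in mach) 0.0005752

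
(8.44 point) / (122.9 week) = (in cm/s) 4.006e-09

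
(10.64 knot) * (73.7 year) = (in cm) 1.272e+12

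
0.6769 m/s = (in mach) 0.001988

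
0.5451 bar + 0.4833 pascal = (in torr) 408.9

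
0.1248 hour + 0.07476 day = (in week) 0.01142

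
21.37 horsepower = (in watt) 1.594e+04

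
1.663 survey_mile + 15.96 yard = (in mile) 1.672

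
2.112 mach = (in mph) 1609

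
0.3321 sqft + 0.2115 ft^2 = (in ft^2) 0.5436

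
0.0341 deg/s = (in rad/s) 0.0005952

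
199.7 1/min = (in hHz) 0.03328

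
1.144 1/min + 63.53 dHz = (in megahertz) 6.372e-06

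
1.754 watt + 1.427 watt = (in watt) 3.181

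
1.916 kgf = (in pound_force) 4.224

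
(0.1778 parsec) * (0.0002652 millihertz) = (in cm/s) 1.455e+11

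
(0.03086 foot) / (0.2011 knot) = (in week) 1.503e-07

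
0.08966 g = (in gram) 0.08966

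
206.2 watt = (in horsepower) 0.2765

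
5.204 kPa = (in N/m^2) 5204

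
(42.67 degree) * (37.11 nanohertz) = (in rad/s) 2.764e-08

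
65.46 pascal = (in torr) 0.491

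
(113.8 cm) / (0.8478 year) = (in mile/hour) 9.521e-08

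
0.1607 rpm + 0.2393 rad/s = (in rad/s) 0.2561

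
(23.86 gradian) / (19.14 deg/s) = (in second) 1.122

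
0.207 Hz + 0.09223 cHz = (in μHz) 2.079e+05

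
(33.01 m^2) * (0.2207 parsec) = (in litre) 2.248e+20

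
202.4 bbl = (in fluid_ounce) 1.088e+06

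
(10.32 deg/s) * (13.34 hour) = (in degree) 4.956e+05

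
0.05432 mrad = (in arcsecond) 11.2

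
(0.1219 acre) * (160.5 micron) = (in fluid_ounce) 2677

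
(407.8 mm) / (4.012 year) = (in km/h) 1.16e-08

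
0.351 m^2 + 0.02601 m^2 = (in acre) 9.316e-05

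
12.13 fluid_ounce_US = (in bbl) 0.002256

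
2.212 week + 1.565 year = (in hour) 1.408e+04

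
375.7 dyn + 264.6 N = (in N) 264.6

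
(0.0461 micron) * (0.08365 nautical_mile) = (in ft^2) 7.687e-05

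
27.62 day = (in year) 0.07567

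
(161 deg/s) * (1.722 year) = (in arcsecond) 3.148e+13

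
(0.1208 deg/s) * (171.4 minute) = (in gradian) 1380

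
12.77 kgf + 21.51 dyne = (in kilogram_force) 12.77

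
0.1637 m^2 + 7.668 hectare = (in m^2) 7.668e+04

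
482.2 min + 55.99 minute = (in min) 538.2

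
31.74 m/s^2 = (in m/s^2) 31.74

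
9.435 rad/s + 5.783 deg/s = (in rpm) 91.06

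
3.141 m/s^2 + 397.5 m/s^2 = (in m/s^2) 400.6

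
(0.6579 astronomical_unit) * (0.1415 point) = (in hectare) 491.3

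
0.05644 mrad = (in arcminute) 0.194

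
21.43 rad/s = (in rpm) 204.6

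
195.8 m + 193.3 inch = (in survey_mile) 0.1247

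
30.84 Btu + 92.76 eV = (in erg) 3.254e+11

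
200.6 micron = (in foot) 0.0006581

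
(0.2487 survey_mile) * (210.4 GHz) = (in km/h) 3.032e+14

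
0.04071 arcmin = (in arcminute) 0.04071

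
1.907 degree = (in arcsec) 6865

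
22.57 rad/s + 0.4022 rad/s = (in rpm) 219.4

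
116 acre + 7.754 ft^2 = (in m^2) 4.694e+05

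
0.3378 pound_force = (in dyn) 1.503e+05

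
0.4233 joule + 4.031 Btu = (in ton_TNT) 1.017e-06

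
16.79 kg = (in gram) 1.679e+04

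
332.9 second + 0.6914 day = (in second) 6.007e+04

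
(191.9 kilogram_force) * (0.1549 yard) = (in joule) 266.6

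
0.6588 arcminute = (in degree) 0.01098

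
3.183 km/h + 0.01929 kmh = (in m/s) 0.8895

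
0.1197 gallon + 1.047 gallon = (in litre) 4.416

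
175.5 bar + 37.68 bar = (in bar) 213.2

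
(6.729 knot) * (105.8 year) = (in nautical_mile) 6.236e+06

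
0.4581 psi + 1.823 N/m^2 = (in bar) 0.0316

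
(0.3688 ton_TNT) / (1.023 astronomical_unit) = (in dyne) 1008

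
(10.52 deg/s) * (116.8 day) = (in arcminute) 6.37e+09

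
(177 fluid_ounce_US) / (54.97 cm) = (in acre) 2.353e-06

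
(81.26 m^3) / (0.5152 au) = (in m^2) 1.054e-09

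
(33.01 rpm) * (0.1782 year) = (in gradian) 1.237e+09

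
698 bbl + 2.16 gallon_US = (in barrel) 698.1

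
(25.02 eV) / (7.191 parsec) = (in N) 1.807e-35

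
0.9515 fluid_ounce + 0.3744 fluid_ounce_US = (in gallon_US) 0.01036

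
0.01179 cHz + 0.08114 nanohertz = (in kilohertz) 1.179e-07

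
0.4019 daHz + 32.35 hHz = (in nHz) 3.239e+12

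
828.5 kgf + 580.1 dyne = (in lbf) 1827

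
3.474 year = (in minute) 1.826e+06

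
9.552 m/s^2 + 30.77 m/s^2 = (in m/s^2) 40.32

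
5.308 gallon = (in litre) 20.09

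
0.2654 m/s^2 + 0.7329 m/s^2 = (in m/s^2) 0.9983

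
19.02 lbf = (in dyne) 8.461e+06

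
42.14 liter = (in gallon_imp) 9.27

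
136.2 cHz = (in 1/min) 81.72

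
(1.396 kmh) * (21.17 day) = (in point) 2.011e+09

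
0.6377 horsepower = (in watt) 475.5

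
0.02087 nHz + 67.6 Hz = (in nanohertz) 6.76e+10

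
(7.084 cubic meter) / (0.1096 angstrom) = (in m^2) 6.464e+11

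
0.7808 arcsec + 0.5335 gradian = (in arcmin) 28.82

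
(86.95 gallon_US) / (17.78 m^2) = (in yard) 0.02024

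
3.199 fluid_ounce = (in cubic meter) 9.461e-05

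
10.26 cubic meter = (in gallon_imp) 2257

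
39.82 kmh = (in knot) 21.5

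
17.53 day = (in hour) 420.7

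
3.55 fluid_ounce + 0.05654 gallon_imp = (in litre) 0.362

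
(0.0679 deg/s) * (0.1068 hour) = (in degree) 26.11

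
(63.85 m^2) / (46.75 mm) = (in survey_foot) 4481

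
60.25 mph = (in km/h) 96.96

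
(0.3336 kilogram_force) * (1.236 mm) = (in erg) 4.044e+04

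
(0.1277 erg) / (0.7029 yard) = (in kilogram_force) 2.026e-09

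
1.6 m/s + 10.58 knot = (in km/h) 25.35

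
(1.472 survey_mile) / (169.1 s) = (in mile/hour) 31.34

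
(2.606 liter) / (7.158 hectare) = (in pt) 0.0001032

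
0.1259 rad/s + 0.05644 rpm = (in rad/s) 0.1318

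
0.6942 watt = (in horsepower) 0.0009309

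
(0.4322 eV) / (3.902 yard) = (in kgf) 1.979e-21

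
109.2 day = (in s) 9.435e+06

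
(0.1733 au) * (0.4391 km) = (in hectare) 1.138e+09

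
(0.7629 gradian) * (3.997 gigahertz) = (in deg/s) 2.744e+09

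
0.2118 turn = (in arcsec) 2.745e+05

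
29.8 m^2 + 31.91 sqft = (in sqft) 352.7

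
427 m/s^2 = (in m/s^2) 427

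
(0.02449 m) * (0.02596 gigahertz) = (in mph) 1.422e+06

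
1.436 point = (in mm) 0.5066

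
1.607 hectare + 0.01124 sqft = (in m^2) 1.607e+04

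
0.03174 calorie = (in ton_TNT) 3.174e-11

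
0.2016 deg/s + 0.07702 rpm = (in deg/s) 0.6637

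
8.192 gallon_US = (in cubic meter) 0.03101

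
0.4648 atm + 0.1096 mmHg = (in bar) 0.4711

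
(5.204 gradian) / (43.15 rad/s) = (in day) 2.193e-08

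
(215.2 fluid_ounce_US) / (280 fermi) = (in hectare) 2.273e+06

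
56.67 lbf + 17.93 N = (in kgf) 27.53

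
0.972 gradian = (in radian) 0.01527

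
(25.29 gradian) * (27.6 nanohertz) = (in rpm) 1.047e-07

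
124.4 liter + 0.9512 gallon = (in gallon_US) 33.81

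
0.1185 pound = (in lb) 0.1185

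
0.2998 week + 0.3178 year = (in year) 0.3235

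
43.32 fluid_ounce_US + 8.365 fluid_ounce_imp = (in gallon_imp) 0.3341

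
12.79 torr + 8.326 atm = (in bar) 8.453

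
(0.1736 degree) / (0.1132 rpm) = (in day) 2.958e-06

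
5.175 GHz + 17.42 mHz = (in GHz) 5.175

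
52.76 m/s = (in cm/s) 5276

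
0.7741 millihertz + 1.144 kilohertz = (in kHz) 1.144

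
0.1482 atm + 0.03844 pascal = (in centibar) 15.02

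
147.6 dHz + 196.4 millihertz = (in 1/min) 897.4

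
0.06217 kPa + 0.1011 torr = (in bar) 0.0007565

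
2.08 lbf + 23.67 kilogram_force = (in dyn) 2.414e+07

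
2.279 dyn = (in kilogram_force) 2.324e-06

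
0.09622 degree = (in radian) 0.001679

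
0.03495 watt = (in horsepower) 4.687e-05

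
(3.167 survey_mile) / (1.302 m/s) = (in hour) 1.087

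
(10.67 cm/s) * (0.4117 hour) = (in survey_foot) 518.8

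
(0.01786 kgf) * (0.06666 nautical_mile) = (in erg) 2.162e+08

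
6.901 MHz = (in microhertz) 6.901e+12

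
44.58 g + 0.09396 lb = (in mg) 8.72e+04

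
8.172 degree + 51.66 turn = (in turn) 51.68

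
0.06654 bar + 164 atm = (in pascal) 1.662e+07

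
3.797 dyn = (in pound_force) 8.536e-06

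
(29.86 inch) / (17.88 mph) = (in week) 1.569e-07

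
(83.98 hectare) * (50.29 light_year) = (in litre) 3.996e+26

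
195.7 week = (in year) 3.753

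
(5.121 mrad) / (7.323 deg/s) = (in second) 0.04007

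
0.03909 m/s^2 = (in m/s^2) 0.03909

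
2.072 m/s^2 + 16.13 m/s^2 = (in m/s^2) 18.2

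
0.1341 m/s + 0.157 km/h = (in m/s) 0.1777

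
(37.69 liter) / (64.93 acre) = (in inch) 5.647e-06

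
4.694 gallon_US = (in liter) 17.77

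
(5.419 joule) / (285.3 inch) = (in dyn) 7.478e+04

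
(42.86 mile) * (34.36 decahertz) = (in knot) 4.607e+07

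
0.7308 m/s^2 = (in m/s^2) 0.7308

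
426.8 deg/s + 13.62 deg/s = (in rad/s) 7.687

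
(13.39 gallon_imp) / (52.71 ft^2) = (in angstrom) 1.243e+08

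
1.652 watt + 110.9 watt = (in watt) 112.6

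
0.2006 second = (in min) 0.003343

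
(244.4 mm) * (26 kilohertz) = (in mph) 1.421e+04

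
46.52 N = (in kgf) 4.744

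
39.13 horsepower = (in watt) 2.918e+04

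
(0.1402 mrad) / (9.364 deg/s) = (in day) 9.929e-09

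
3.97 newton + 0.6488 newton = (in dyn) 4.619e+05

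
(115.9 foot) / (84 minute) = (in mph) 0.01568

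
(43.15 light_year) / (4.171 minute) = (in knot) 3.171e+15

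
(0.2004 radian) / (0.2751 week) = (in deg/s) 6.901e-05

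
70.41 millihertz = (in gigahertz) 7.041e-11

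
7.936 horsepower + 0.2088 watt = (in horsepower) 7.936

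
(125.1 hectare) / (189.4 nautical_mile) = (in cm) 356.6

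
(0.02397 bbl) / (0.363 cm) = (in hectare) 0.000105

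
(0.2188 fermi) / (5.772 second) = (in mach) 1.113e-19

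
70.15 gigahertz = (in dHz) 7.015e+11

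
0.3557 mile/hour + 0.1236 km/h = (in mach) 0.0005678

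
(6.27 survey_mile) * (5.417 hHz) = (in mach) 1.605e+04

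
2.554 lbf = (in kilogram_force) 1.158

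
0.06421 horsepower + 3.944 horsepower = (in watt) 2989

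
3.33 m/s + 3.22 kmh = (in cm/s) 422.4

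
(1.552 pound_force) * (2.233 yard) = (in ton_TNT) 3.369e-09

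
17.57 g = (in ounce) 0.6198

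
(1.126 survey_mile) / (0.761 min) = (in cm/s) 3969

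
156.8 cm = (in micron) 1.568e+06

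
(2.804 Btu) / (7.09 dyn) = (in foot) 1.369e+08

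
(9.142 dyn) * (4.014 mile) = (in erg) 5.906e+06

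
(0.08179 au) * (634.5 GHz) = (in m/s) 7.763e+21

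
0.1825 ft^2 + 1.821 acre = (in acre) 1.821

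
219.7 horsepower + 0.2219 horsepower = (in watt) 1.64e+05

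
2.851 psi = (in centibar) 19.66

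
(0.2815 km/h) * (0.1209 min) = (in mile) 0.0003525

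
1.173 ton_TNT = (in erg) 4.908e+16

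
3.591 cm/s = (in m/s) 0.03591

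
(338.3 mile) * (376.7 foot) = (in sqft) 6.729e+08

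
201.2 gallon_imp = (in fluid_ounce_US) 3.093e+04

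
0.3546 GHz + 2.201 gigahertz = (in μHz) 2.556e+15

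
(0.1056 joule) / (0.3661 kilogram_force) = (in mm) 29.41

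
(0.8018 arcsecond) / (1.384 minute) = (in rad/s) 4.681e-08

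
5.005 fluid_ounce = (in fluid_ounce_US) 5.005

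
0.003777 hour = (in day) 0.0001574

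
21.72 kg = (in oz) 766.2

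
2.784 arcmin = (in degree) 0.0464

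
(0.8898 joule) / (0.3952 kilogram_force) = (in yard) 0.2511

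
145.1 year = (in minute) 7.626e+07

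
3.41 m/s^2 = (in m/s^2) 3.41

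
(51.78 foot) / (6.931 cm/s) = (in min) 3.795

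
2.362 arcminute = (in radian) 0.0006871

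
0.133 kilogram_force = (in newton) 1.304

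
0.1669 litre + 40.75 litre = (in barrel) 0.2574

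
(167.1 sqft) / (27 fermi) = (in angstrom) 5.75e+24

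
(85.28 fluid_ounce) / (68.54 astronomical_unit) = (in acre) 6.078e-20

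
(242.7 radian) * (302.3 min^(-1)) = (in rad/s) 1223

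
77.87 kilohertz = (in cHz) 7.787e+06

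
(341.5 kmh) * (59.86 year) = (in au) 1.197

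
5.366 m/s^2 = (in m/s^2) 5.366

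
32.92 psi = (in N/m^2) 2.27e+05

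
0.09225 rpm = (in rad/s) 0.00966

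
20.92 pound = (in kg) 9.489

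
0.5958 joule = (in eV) 3.719e+18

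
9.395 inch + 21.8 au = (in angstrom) 3.261e+22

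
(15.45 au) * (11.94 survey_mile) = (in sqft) 4.781e+17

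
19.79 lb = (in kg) 8.977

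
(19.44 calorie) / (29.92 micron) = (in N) 2.718e+06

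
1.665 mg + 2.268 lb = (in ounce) 36.29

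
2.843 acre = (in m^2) 1.151e+04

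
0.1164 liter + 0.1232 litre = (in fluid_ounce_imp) 8.433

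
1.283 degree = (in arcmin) 76.98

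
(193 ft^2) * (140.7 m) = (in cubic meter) 2523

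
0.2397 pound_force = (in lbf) 0.2397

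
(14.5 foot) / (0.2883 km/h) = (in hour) 0.01533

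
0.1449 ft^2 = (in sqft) 0.1449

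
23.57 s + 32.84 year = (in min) 1.726e+07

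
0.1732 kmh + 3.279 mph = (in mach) 0.004446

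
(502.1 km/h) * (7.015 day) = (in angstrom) 8.453e+17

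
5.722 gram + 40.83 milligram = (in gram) 5.763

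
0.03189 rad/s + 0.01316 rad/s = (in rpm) 0.4302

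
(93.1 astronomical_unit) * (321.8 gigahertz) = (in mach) 1.316e+22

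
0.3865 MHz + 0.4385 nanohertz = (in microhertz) 3.865e+11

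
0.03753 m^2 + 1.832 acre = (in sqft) 7.98e+04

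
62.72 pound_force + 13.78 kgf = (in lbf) 93.1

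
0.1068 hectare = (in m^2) 1068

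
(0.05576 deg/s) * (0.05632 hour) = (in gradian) 12.56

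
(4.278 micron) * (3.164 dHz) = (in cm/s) 0.0001354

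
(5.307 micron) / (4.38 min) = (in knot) 3.925e-08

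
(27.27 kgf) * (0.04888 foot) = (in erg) 3.984e+07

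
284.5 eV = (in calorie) 1.089e-17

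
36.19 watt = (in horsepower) 0.04853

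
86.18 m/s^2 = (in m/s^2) 86.18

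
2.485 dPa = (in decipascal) 2.485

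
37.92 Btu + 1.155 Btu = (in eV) 2.573e+23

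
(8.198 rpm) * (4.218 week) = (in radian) 2.19e+06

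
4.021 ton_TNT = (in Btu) 1.595e+07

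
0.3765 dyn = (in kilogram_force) 3.839e-07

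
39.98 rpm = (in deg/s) 239.9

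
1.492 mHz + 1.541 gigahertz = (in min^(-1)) 9.246e+10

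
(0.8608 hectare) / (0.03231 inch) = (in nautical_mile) 5664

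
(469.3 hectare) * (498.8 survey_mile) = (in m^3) 3.767e+12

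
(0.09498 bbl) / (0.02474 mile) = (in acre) 9.372e-08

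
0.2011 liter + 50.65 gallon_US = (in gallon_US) 50.7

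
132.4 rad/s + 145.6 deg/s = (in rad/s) 134.9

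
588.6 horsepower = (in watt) 4.389e+05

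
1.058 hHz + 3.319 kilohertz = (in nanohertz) 3.425e+12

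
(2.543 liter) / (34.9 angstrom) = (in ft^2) 7.843e+06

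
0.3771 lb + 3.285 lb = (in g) 1661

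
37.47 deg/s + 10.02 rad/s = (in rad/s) 10.67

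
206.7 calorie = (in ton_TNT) 2.067e-07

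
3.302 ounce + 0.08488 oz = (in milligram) 9.602e+04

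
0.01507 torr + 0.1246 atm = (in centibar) 12.63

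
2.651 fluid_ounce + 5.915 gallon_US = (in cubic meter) 0.02247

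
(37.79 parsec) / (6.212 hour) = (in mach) 1.531e+11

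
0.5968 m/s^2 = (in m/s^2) 0.5968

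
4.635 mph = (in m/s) 2.072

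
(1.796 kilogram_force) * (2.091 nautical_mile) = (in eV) 4.257e+23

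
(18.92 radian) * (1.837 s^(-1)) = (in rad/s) 34.76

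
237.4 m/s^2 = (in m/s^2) 237.4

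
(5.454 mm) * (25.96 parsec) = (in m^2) 4.369e+15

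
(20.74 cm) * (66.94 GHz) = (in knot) 2.699e+10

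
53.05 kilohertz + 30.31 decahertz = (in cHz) 5.335e+06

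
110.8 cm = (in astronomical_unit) 7.407e-12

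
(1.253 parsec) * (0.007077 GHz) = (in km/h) 9.85e+23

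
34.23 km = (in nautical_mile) 18.48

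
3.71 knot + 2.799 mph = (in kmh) 11.38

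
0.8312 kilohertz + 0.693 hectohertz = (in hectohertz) 9.005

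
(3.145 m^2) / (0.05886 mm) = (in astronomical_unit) 3.572e-07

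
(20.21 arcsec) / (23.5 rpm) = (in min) 6.636e-07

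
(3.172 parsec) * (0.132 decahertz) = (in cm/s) 1.292e+19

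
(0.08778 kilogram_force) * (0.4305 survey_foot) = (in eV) 7.05e+17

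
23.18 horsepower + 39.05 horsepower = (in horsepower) 62.23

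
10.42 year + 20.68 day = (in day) 3824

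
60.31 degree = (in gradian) 67.01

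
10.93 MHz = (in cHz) 1.093e+09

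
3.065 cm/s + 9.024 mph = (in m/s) 4.065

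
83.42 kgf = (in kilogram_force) 83.42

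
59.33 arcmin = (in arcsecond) 3560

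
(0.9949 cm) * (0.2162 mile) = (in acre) 0.0008554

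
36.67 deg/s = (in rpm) 6.112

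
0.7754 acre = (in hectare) 0.3138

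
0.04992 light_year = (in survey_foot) 1.549e+15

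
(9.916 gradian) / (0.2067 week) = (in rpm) 1.19e-05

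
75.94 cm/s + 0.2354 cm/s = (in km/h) 2.742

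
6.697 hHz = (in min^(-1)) 4.018e+04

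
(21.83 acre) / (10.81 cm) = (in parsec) 2.648e-11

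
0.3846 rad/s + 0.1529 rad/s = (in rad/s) 0.5375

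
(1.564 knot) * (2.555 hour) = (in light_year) 7.822e-13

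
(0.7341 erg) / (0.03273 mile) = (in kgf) 1.421e-10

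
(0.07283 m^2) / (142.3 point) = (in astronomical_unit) 9.698e-12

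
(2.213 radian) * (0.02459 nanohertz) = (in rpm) 5.197e-10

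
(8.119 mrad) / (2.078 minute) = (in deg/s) 0.003731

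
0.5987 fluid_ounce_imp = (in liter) 0.01701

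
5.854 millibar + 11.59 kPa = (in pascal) 1.218e+04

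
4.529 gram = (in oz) 0.1598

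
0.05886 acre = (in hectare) 0.02382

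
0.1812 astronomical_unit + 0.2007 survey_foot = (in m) 2.711e+10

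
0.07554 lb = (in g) 34.26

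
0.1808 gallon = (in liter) 0.6844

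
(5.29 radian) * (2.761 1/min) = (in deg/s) 13.95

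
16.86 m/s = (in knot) 32.77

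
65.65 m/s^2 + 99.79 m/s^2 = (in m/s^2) 165.4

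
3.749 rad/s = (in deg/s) 214.8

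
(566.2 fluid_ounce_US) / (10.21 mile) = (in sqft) 1.097e-05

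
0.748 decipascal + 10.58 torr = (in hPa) 14.11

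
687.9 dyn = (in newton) 0.006879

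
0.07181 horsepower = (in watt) 53.55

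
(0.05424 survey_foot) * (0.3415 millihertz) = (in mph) 1.263e-05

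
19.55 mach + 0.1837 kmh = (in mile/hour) 1.489e+04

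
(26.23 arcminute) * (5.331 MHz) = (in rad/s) 4.068e+04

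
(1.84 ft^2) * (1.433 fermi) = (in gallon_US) 6.471e-14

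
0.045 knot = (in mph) 0.05179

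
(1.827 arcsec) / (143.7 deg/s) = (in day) 4.088e-11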